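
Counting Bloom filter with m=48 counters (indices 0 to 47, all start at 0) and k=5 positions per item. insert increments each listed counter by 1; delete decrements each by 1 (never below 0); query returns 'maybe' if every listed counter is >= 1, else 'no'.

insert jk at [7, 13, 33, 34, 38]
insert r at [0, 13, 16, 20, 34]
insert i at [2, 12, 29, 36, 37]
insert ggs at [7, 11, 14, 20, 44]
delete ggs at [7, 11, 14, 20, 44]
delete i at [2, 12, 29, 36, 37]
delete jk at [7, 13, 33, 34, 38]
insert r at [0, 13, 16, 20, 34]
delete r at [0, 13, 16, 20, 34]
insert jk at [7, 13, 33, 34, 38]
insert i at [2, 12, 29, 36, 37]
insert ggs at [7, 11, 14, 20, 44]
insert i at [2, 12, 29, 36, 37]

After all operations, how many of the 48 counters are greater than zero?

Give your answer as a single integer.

Step 1: insert jk at [7, 13, 33, 34, 38] -> counters=[0,0,0,0,0,0,0,1,0,0,0,0,0,1,0,0,0,0,0,0,0,0,0,0,0,0,0,0,0,0,0,0,0,1,1,0,0,0,1,0,0,0,0,0,0,0,0,0]
Step 2: insert r at [0, 13, 16, 20, 34] -> counters=[1,0,0,0,0,0,0,1,0,0,0,0,0,2,0,0,1,0,0,0,1,0,0,0,0,0,0,0,0,0,0,0,0,1,2,0,0,0,1,0,0,0,0,0,0,0,0,0]
Step 3: insert i at [2, 12, 29, 36, 37] -> counters=[1,0,1,0,0,0,0,1,0,0,0,0,1,2,0,0,1,0,0,0,1,0,0,0,0,0,0,0,0,1,0,0,0,1,2,0,1,1,1,0,0,0,0,0,0,0,0,0]
Step 4: insert ggs at [7, 11, 14, 20, 44] -> counters=[1,0,1,0,0,0,0,2,0,0,0,1,1,2,1,0,1,0,0,0,2,0,0,0,0,0,0,0,0,1,0,0,0,1,2,0,1,1,1,0,0,0,0,0,1,0,0,0]
Step 5: delete ggs at [7, 11, 14, 20, 44] -> counters=[1,0,1,0,0,0,0,1,0,0,0,0,1,2,0,0,1,0,0,0,1,0,0,0,0,0,0,0,0,1,0,0,0,1,2,0,1,1,1,0,0,0,0,0,0,0,0,0]
Step 6: delete i at [2, 12, 29, 36, 37] -> counters=[1,0,0,0,0,0,0,1,0,0,0,0,0,2,0,0,1,0,0,0,1,0,0,0,0,0,0,0,0,0,0,0,0,1,2,0,0,0,1,0,0,0,0,0,0,0,0,0]
Step 7: delete jk at [7, 13, 33, 34, 38] -> counters=[1,0,0,0,0,0,0,0,0,0,0,0,0,1,0,0,1,0,0,0,1,0,0,0,0,0,0,0,0,0,0,0,0,0,1,0,0,0,0,0,0,0,0,0,0,0,0,0]
Step 8: insert r at [0, 13, 16, 20, 34] -> counters=[2,0,0,0,0,0,0,0,0,0,0,0,0,2,0,0,2,0,0,0,2,0,0,0,0,0,0,0,0,0,0,0,0,0,2,0,0,0,0,0,0,0,0,0,0,0,0,0]
Step 9: delete r at [0, 13, 16, 20, 34] -> counters=[1,0,0,0,0,0,0,0,0,0,0,0,0,1,0,0,1,0,0,0,1,0,0,0,0,0,0,0,0,0,0,0,0,0,1,0,0,0,0,0,0,0,0,0,0,0,0,0]
Step 10: insert jk at [7, 13, 33, 34, 38] -> counters=[1,0,0,0,0,0,0,1,0,0,0,0,0,2,0,0,1,0,0,0,1,0,0,0,0,0,0,0,0,0,0,0,0,1,2,0,0,0,1,0,0,0,0,0,0,0,0,0]
Step 11: insert i at [2, 12, 29, 36, 37] -> counters=[1,0,1,0,0,0,0,1,0,0,0,0,1,2,0,0,1,0,0,0,1,0,0,0,0,0,0,0,0,1,0,0,0,1,2,0,1,1,1,0,0,0,0,0,0,0,0,0]
Step 12: insert ggs at [7, 11, 14, 20, 44] -> counters=[1,0,1,0,0,0,0,2,0,0,0,1,1,2,1,0,1,0,0,0,2,0,0,0,0,0,0,0,0,1,0,0,0,1,2,0,1,1,1,0,0,0,0,0,1,0,0,0]
Step 13: insert i at [2, 12, 29, 36, 37] -> counters=[1,0,2,0,0,0,0,2,0,0,0,1,2,2,1,0,1,0,0,0,2,0,0,0,0,0,0,0,0,2,0,0,0,1,2,0,2,2,1,0,0,0,0,0,1,0,0,0]
Final counters=[1,0,2,0,0,0,0,2,0,0,0,1,2,2,1,0,1,0,0,0,2,0,0,0,0,0,0,0,0,2,0,0,0,1,2,0,2,2,1,0,0,0,0,0,1,0,0,0] -> 16 nonzero

Answer: 16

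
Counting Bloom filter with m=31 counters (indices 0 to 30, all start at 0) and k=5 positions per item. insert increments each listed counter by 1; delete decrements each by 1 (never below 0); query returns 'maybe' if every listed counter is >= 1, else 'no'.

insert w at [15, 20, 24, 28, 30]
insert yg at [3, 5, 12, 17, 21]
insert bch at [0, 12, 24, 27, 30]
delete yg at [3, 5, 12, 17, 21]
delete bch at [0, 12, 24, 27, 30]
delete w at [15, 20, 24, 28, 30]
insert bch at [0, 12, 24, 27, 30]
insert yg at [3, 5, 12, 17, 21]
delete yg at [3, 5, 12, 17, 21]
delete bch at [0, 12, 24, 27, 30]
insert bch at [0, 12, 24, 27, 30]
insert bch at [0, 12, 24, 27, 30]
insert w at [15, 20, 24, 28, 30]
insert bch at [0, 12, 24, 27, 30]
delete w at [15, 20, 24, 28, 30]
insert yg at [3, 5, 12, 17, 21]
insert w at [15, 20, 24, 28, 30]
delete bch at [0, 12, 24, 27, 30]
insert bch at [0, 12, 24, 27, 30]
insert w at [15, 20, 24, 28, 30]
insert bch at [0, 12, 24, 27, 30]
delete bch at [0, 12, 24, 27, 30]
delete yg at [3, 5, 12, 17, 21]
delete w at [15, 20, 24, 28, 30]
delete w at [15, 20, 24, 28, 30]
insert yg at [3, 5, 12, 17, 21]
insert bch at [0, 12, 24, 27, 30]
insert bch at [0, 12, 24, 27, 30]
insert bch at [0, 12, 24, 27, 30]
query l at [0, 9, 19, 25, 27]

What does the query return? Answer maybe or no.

Step 1: insert w at [15, 20, 24, 28, 30] -> counters=[0,0,0,0,0,0,0,0,0,0,0,0,0,0,0,1,0,0,0,0,1,0,0,0,1,0,0,0,1,0,1]
Step 2: insert yg at [3, 5, 12, 17, 21] -> counters=[0,0,0,1,0,1,0,0,0,0,0,0,1,0,0,1,0,1,0,0,1,1,0,0,1,0,0,0,1,0,1]
Step 3: insert bch at [0, 12, 24, 27, 30] -> counters=[1,0,0,1,0,1,0,0,0,0,0,0,2,0,0,1,0,1,0,0,1,1,0,0,2,0,0,1,1,0,2]
Step 4: delete yg at [3, 5, 12, 17, 21] -> counters=[1,0,0,0,0,0,0,0,0,0,0,0,1,0,0,1,0,0,0,0,1,0,0,0,2,0,0,1,1,0,2]
Step 5: delete bch at [0, 12, 24, 27, 30] -> counters=[0,0,0,0,0,0,0,0,0,0,0,0,0,0,0,1,0,0,0,0,1,0,0,0,1,0,0,0,1,0,1]
Step 6: delete w at [15, 20, 24, 28, 30] -> counters=[0,0,0,0,0,0,0,0,0,0,0,0,0,0,0,0,0,0,0,0,0,0,0,0,0,0,0,0,0,0,0]
Step 7: insert bch at [0, 12, 24, 27, 30] -> counters=[1,0,0,0,0,0,0,0,0,0,0,0,1,0,0,0,0,0,0,0,0,0,0,0,1,0,0,1,0,0,1]
Step 8: insert yg at [3, 5, 12, 17, 21] -> counters=[1,0,0,1,0,1,0,0,0,0,0,0,2,0,0,0,0,1,0,0,0,1,0,0,1,0,0,1,0,0,1]
Step 9: delete yg at [3, 5, 12, 17, 21] -> counters=[1,0,0,0,0,0,0,0,0,0,0,0,1,0,0,0,0,0,0,0,0,0,0,0,1,0,0,1,0,0,1]
Step 10: delete bch at [0, 12, 24, 27, 30] -> counters=[0,0,0,0,0,0,0,0,0,0,0,0,0,0,0,0,0,0,0,0,0,0,0,0,0,0,0,0,0,0,0]
Step 11: insert bch at [0, 12, 24, 27, 30] -> counters=[1,0,0,0,0,0,0,0,0,0,0,0,1,0,0,0,0,0,0,0,0,0,0,0,1,0,0,1,0,0,1]
Step 12: insert bch at [0, 12, 24, 27, 30] -> counters=[2,0,0,0,0,0,0,0,0,0,0,0,2,0,0,0,0,0,0,0,0,0,0,0,2,0,0,2,0,0,2]
Step 13: insert w at [15, 20, 24, 28, 30] -> counters=[2,0,0,0,0,0,0,0,0,0,0,0,2,0,0,1,0,0,0,0,1,0,0,0,3,0,0,2,1,0,3]
Step 14: insert bch at [0, 12, 24, 27, 30] -> counters=[3,0,0,0,0,0,0,0,0,0,0,0,3,0,0,1,0,0,0,0,1,0,0,0,4,0,0,3,1,0,4]
Step 15: delete w at [15, 20, 24, 28, 30] -> counters=[3,0,0,0,0,0,0,0,0,0,0,0,3,0,0,0,0,0,0,0,0,0,0,0,3,0,0,3,0,0,3]
Step 16: insert yg at [3, 5, 12, 17, 21] -> counters=[3,0,0,1,0,1,0,0,0,0,0,0,4,0,0,0,0,1,0,0,0,1,0,0,3,0,0,3,0,0,3]
Step 17: insert w at [15, 20, 24, 28, 30] -> counters=[3,0,0,1,0,1,0,0,0,0,0,0,4,0,0,1,0,1,0,0,1,1,0,0,4,0,0,3,1,0,4]
Step 18: delete bch at [0, 12, 24, 27, 30] -> counters=[2,0,0,1,0,1,0,0,0,0,0,0,3,0,0,1,0,1,0,0,1,1,0,0,3,0,0,2,1,0,3]
Step 19: insert bch at [0, 12, 24, 27, 30] -> counters=[3,0,0,1,0,1,0,0,0,0,0,0,4,0,0,1,0,1,0,0,1,1,0,0,4,0,0,3,1,0,4]
Step 20: insert w at [15, 20, 24, 28, 30] -> counters=[3,0,0,1,0,1,0,0,0,0,0,0,4,0,0,2,0,1,0,0,2,1,0,0,5,0,0,3,2,0,5]
Step 21: insert bch at [0, 12, 24, 27, 30] -> counters=[4,0,0,1,0,1,0,0,0,0,0,0,5,0,0,2,0,1,0,0,2,1,0,0,6,0,0,4,2,0,6]
Step 22: delete bch at [0, 12, 24, 27, 30] -> counters=[3,0,0,1,0,1,0,0,0,0,0,0,4,0,0,2,0,1,0,0,2,1,0,0,5,0,0,3,2,0,5]
Step 23: delete yg at [3, 5, 12, 17, 21] -> counters=[3,0,0,0,0,0,0,0,0,0,0,0,3,0,0,2,0,0,0,0,2,0,0,0,5,0,0,3,2,0,5]
Step 24: delete w at [15, 20, 24, 28, 30] -> counters=[3,0,0,0,0,0,0,0,0,0,0,0,3,0,0,1,0,0,0,0,1,0,0,0,4,0,0,3,1,0,4]
Step 25: delete w at [15, 20, 24, 28, 30] -> counters=[3,0,0,0,0,0,0,0,0,0,0,0,3,0,0,0,0,0,0,0,0,0,0,0,3,0,0,3,0,0,3]
Step 26: insert yg at [3, 5, 12, 17, 21] -> counters=[3,0,0,1,0,1,0,0,0,0,0,0,4,0,0,0,0,1,0,0,0,1,0,0,3,0,0,3,0,0,3]
Step 27: insert bch at [0, 12, 24, 27, 30] -> counters=[4,0,0,1,0,1,0,0,0,0,0,0,5,0,0,0,0,1,0,0,0,1,0,0,4,0,0,4,0,0,4]
Step 28: insert bch at [0, 12, 24, 27, 30] -> counters=[5,0,0,1,0,1,0,0,0,0,0,0,6,0,0,0,0,1,0,0,0,1,0,0,5,0,0,5,0,0,5]
Step 29: insert bch at [0, 12, 24, 27, 30] -> counters=[6,0,0,1,0,1,0,0,0,0,0,0,7,0,0,0,0,1,0,0,0,1,0,0,6,0,0,6,0,0,6]
Query l: check counters[0]=6 counters[9]=0 counters[19]=0 counters[25]=0 counters[27]=6 -> no

Answer: no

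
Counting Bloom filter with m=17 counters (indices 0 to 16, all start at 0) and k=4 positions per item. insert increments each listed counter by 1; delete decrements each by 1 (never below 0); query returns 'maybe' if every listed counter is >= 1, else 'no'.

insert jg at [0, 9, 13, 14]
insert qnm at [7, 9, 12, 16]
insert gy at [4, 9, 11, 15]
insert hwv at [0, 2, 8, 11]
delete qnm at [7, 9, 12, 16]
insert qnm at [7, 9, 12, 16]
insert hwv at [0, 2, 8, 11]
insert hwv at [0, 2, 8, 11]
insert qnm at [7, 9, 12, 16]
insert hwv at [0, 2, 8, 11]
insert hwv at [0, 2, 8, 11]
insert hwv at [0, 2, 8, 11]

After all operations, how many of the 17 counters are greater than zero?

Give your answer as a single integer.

Answer: 12

Derivation:
Step 1: insert jg at [0, 9, 13, 14] -> counters=[1,0,0,0,0,0,0,0,0,1,0,0,0,1,1,0,0]
Step 2: insert qnm at [7, 9, 12, 16] -> counters=[1,0,0,0,0,0,0,1,0,2,0,0,1,1,1,0,1]
Step 3: insert gy at [4, 9, 11, 15] -> counters=[1,0,0,0,1,0,0,1,0,3,0,1,1,1,1,1,1]
Step 4: insert hwv at [0, 2, 8, 11] -> counters=[2,0,1,0,1,0,0,1,1,3,0,2,1,1,1,1,1]
Step 5: delete qnm at [7, 9, 12, 16] -> counters=[2,0,1,0,1,0,0,0,1,2,0,2,0,1,1,1,0]
Step 6: insert qnm at [7, 9, 12, 16] -> counters=[2,0,1,0,1,0,0,1,1,3,0,2,1,1,1,1,1]
Step 7: insert hwv at [0, 2, 8, 11] -> counters=[3,0,2,0,1,0,0,1,2,3,0,3,1,1,1,1,1]
Step 8: insert hwv at [0, 2, 8, 11] -> counters=[4,0,3,0,1,0,0,1,3,3,0,4,1,1,1,1,1]
Step 9: insert qnm at [7, 9, 12, 16] -> counters=[4,0,3,0,1,0,0,2,3,4,0,4,2,1,1,1,2]
Step 10: insert hwv at [0, 2, 8, 11] -> counters=[5,0,4,0,1,0,0,2,4,4,0,5,2,1,1,1,2]
Step 11: insert hwv at [0, 2, 8, 11] -> counters=[6,0,5,0,1,0,0,2,5,4,0,6,2,1,1,1,2]
Step 12: insert hwv at [0, 2, 8, 11] -> counters=[7,0,6,0,1,0,0,2,6,4,0,7,2,1,1,1,2]
Final counters=[7,0,6,0,1,0,0,2,6,4,0,7,2,1,1,1,2] -> 12 nonzero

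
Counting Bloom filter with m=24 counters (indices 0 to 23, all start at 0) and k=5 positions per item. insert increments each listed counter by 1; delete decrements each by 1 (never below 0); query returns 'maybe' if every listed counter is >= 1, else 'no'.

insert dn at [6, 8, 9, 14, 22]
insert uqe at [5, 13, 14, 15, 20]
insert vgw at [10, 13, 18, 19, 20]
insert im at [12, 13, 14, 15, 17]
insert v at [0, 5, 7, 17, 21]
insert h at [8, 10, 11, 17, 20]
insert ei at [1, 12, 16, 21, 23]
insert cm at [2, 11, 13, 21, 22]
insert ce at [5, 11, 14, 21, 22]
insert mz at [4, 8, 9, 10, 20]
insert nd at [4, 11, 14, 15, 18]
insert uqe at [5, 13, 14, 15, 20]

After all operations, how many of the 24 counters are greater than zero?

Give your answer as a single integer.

Step 1: insert dn at [6, 8, 9, 14, 22] -> counters=[0,0,0,0,0,0,1,0,1,1,0,0,0,0,1,0,0,0,0,0,0,0,1,0]
Step 2: insert uqe at [5, 13, 14, 15, 20] -> counters=[0,0,0,0,0,1,1,0,1,1,0,0,0,1,2,1,0,0,0,0,1,0,1,0]
Step 3: insert vgw at [10, 13, 18, 19, 20] -> counters=[0,0,0,0,0,1,1,0,1,1,1,0,0,2,2,1,0,0,1,1,2,0,1,0]
Step 4: insert im at [12, 13, 14, 15, 17] -> counters=[0,0,0,0,0,1,1,0,1,1,1,0,1,3,3,2,0,1,1,1,2,0,1,0]
Step 5: insert v at [0, 5, 7, 17, 21] -> counters=[1,0,0,0,0,2,1,1,1,1,1,0,1,3,3,2,0,2,1,1,2,1,1,0]
Step 6: insert h at [8, 10, 11, 17, 20] -> counters=[1,0,0,0,0,2,1,1,2,1,2,1,1,3,3,2,0,3,1,1,3,1,1,0]
Step 7: insert ei at [1, 12, 16, 21, 23] -> counters=[1,1,0,0,0,2,1,1,2,1,2,1,2,3,3,2,1,3,1,1,3,2,1,1]
Step 8: insert cm at [2, 11, 13, 21, 22] -> counters=[1,1,1,0,0,2,1,1,2,1,2,2,2,4,3,2,1,3,1,1,3,3,2,1]
Step 9: insert ce at [5, 11, 14, 21, 22] -> counters=[1,1,1,0,0,3,1,1,2,1,2,3,2,4,4,2,1,3,1,1,3,4,3,1]
Step 10: insert mz at [4, 8, 9, 10, 20] -> counters=[1,1,1,0,1,3,1,1,3,2,3,3,2,4,4,2,1,3,1,1,4,4,3,1]
Step 11: insert nd at [4, 11, 14, 15, 18] -> counters=[1,1,1,0,2,3,1,1,3,2,3,4,2,4,5,3,1,3,2,1,4,4,3,1]
Step 12: insert uqe at [5, 13, 14, 15, 20] -> counters=[1,1,1,0,2,4,1,1,3,2,3,4,2,5,6,4,1,3,2,1,5,4,3,1]
Final counters=[1,1,1,0,2,4,1,1,3,2,3,4,2,5,6,4,1,3,2,1,5,4,3,1] -> 23 nonzero

Answer: 23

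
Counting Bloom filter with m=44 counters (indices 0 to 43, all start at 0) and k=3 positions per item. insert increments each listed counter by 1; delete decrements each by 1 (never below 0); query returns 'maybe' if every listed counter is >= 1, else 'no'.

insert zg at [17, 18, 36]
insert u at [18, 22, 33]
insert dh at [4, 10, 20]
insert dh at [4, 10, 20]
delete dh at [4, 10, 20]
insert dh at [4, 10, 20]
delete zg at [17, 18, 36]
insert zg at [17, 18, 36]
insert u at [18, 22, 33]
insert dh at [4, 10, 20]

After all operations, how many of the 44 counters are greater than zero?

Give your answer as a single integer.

Answer: 8

Derivation:
Step 1: insert zg at [17, 18, 36] -> counters=[0,0,0,0,0,0,0,0,0,0,0,0,0,0,0,0,0,1,1,0,0,0,0,0,0,0,0,0,0,0,0,0,0,0,0,0,1,0,0,0,0,0,0,0]
Step 2: insert u at [18, 22, 33] -> counters=[0,0,0,0,0,0,0,0,0,0,0,0,0,0,0,0,0,1,2,0,0,0,1,0,0,0,0,0,0,0,0,0,0,1,0,0,1,0,0,0,0,0,0,0]
Step 3: insert dh at [4, 10, 20] -> counters=[0,0,0,0,1,0,0,0,0,0,1,0,0,0,0,0,0,1,2,0,1,0,1,0,0,0,0,0,0,0,0,0,0,1,0,0,1,0,0,0,0,0,0,0]
Step 4: insert dh at [4, 10, 20] -> counters=[0,0,0,0,2,0,0,0,0,0,2,0,0,0,0,0,0,1,2,0,2,0,1,0,0,0,0,0,0,0,0,0,0,1,0,0,1,0,0,0,0,0,0,0]
Step 5: delete dh at [4, 10, 20] -> counters=[0,0,0,0,1,0,0,0,0,0,1,0,0,0,0,0,0,1,2,0,1,0,1,0,0,0,0,0,0,0,0,0,0,1,0,0,1,0,0,0,0,0,0,0]
Step 6: insert dh at [4, 10, 20] -> counters=[0,0,0,0,2,0,0,0,0,0,2,0,0,0,0,0,0,1,2,0,2,0,1,0,0,0,0,0,0,0,0,0,0,1,0,0,1,0,0,0,0,0,0,0]
Step 7: delete zg at [17, 18, 36] -> counters=[0,0,0,0,2,0,0,0,0,0,2,0,0,0,0,0,0,0,1,0,2,0,1,0,0,0,0,0,0,0,0,0,0,1,0,0,0,0,0,0,0,0,0,0]
Step 8: insert zg at [17, 18, 36] -> counters=[0,0,0,0,2,0,0,0,0,0,2,0,0,0,0,0,0,1,2,0,2,0,1,0,0,0,0,0,0,0,0,0,0,1,0,0,1,0,0,0,0,0,0,0]
Step 9: insert u at [18, 22, 33] -> counters=[0,0,0,0,2,0,0,0,0,0,2,0,0,0,0,0,0,1,3,0,2,0,2,0,0,0,0,0,0,0,0,0,0,2,0,0,1,0,0,0,0,0,0,0]
Step 10: insert dh at [4, 10, 20] -> counters=[0,0,0,0,3,0,0,0,0,0,3,0,0,0,0,0,0,1,3,0,3,0,2,0,0,0,0,0,0,0,0,0,0,2,0,0,1,0,0,0,0,0,0,0]
Final counters=[0,0,0,0,3,0,0,0,0,0,3,0,0,0,0,0,0,1,3,0,3,0,2,0,0,0,0,0,0,0,0,0,0,2,0,0,1,0,0,0,0,0,0,0] -> 8 nonzero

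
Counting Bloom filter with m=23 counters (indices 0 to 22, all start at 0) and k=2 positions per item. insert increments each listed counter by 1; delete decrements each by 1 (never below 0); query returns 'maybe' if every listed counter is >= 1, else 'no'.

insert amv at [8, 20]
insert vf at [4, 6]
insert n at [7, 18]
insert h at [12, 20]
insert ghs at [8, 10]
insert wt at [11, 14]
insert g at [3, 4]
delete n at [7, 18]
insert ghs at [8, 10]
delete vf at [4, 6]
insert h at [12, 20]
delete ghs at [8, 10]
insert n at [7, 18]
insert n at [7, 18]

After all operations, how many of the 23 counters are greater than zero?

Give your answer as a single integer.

Answer: 10

Derivation:
Step 1: insert amv at [8, 20] -> counters=[0,0,0,0,0,0,0,0,1,0,0,0,0,0,0,0,0,0,0,0,1,0,0]
Step 2: insert vf at [4, 6] -> counters=[0,0,0,0,1,0,1,0,1,0,0,0,0,0,0,0,0,0,0,0,1,0,0]
Step 3: insert n at [7, 18] -> counters=[0,0,0,0,1,0,1,1,1,0,0,0,0,0,0,0,0,0,1,0,1,0,0]
Step 4: insert h at [12, 20] -> counters=[0,0,0,0,1,0,1,1,1,0,0,0,1,0,0,0,0,0,1,0,2,0,0]
Step 5: insert ghs at [8, 10] -> counters=[0,0,0,0,1,0,1,1,2,0,1,0,1,0,0,0,0,0,1,0,2,0,0]
Step 6: insert wt at [11, 14] -> counters=[0,0,0,0,1,0,1,1,2,0,1,1,1,0,1,0,0,0,1,0,2,0,0]
Step 7: insert g at [3, 4] -> counters=[0,0,0,1,2,0,1,1,2,0,1,1,1,0,1,0,0,0,1,0,2,0,0]
Step 8: delete n at [7, 18] -> counters=[0,0,0,1,2,0,1,0,2,0,1,1,1,0,1,0,0,0,0,0,2,0,0]
Step 9: insert ghs at [8, 10] -> counters=[0,0,0,1,2,0,1,0,3,0,2,1,1,0,1,0,0,0,0,0,2,0,0]
Step 10: delete vf at [4, 6] -> counters=[0,0,0,1,1,0,0,0,3,0,2,1,1,0,1,0,0,0,0,0,2,0,0]
Step 11: insert h at [12, 20] -> counters=[0,0,0,1,1,0,0,0,3,0,2,1,2,0,1,0,0,0,0,0,3,0,0]
Step 12: delete ghs at [8, 10] -> counters=[0,0,0,1,1,0,0,0,2,0,1,1,2,0,1,0,0,0,0,0,3,0,0]
Step 13: insert n at [7, 18] -> counters=[0,0,0,1,1,0,0,1,2,0,1,1,2,0,1,0,0,0,1,0,3,0,0]
Step 14: insert n at [7, 18] -> counters=[0,0,0,1,1,0,0,2,2,0,1,1,2,0,1,0,0,0,2,0,3,0,0]
Final counters=[0,0,0,1,1,0,0,2,2,0,1,1,2,0,1,0,0,0,2,0,3,0,0] -> 10 nonzero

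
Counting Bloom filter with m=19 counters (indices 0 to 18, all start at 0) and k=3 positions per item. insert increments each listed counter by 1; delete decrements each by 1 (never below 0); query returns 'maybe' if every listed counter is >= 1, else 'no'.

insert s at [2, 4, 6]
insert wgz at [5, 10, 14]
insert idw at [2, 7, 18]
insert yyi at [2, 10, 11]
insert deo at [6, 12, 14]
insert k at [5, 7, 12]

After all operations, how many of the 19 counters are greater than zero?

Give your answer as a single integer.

Answer: 10

Derivation:
Step 1: insert s at [2, 4, 6] -> counters=[0,0,1,0,1,0,1,0,0,0,0,0,0,0,0,0,0,0,0]
Step 2: insert wgz at [5, 10, 14] -> counters=[0,0,1,0,1,1,1,0,0,0,1,0,0,0,1,0,0,0,0]
Step 3: insert idw at [2, 7, 18] -> counters=[0,0,2,0,1,1,1,1,0,0,1,0,0,0,1,0,0,0,1]
Step 4: insert yyi at [2, 10, 11] -> counters=[0,0,3,0,1,1,1,1,0,0,2,1,0,0,1,0,0,0,1]
Step 5: insert deo at [6, 12, 14] -> counters=[0,0,3,0,1,1,2,1,0,0,2,1,1,0,2,0,0,0,1]
Step 6: insert k at [5, 7, 12] -> counters=[0,0,3,0,1,2,2,2,0,0,2,1,2,0,2,0,0,0,1]
Final counters=[0,0,3,0,1,2,2,2,0,0,2,1,2,0,2,0,0,0,1] -> 10 nonzero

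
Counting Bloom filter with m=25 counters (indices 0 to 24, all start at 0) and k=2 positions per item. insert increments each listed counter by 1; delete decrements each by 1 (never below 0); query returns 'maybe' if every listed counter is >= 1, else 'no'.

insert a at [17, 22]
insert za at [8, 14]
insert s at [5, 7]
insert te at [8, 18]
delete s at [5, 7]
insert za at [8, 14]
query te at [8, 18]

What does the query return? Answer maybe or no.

Answer: maybe

Derivation:
Step 1: insert a at [17, 22] -> counters=[0,0,0,0,0,0,0,0,0,0,0,0,0,0,0,0,0,1,0,0,0,0,1,0,0]
Step 2: insert za at [8, 14] -> counters=[0,0,0,0,0,0,0,0,1,0,0,0,0,0,1,0,0,1,0,0,0,0,1,0,0]
Step 3: insert s at [5, 7] -> counters=[0,0,0,0,0,1,0,1,1,0,0,0,0,0,1,0,0,1,0,0,0,0,1,0,0]
Step 4: insert te at [8, 18] -> counters=[0,0,0,0,0,1,0,1,2,0,0,0,0,0,1,0,0,1,1,0,0,0,1,0,0]
Step 5: delete s at [5, 7] -> counters=[0,0,0,0,0,0,0,0,2,0,0,0,0,0,1,0,0,1,1,0,0,0,1,0,0]
Step 6: insert za at [8, 14] -> counters=[0,0,0,0,0,0,0,0,3,0,0,0,0,0,2,0,0,1,1,0,0,0,1,0,0]
Query te: check counters[8]=3 counters[18]=1 -> maybe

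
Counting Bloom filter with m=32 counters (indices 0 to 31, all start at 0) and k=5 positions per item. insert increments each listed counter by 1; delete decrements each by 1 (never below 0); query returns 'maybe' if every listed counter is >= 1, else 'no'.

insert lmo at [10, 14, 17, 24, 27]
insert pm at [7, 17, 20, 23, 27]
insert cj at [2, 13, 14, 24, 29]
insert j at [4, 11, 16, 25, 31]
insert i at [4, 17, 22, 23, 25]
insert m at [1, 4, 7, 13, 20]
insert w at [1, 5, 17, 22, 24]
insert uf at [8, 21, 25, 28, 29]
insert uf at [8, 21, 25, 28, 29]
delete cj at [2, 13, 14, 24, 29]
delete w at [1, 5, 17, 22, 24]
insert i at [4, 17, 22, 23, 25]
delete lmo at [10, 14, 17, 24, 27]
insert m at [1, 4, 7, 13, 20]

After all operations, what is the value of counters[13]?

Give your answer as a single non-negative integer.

Step 1: insert lmo at [10, 14, 17, 24, 27] -> counters=[0,0,0,0,0,0,0,0,0,0,1,0,0,0,1,0,0,1,0,0,0,0,0,0,1,0,0,1,0,0,0,0]
Step 2: insert pm at [7, 17, 20, 23, 27] -> counters=[0,0,0,0,0,0,0,1,0,0,1,0,0,0,1,0,0,2,0,0,1,0,0,1,1,0,0,2,0,0,0,0]
Step 3: insert cj at [2, 13, 14, 24, 29] -> counters=[0,0,1,0,0,0,0,1,0,0,1,0,0,1,2,0,0,2,0,0,1,0,0,1,2,0,0,2,0,1,0,0]
Step 4: insert j at [4, 11, 16, 25, 31] -> counters=[0,0,1,0,1,0,0,1,0,0,1,1,0,1,2,0,1,2,0,0,1,0,0,1,2,1,0,2,0,1,0,1]
Step 5: insert i at [4, 17, 22, 23, 25] -> counters=[0,0,1,0,2,0,0,1,0,0,1,1,0,1,2,0,1,3,0,0,1,0,1,2,2,2,0,2,0,1,0,1]
Step 6: insert m at [1, 4, 7, 13, 20] -> counters=[0,1,1,0,3,0,0,2,0,0,1,1,0,2,2,0,1,3,0,0,2,0,1,2,2,2,0,2,0,1,0,1]
Step 7: insert w at [1, 5, 17, 22, 24] -> counters=[0,2,1,0,3,1,0,2,0,0,1,1,0,2,2,0,1,4,0,0,2,0,2,2,3,2,0,2,0,1,0,1]
Step 8: insert uf at [8, 21, 25, 28, 29] -> counters=[0,2,1,0,3,1,0,2,1,0,1,1,0,2,2,0,1,4,0,0,2,1,2,2,3,3,0,2,1,2,0,1]
Step 9: insert uf at [8, 21, 25, 28, 29] -> counters=[0,2,1,0,3,1,0,2,2,0,1,1,0,2,2,0,1,4,0,0,2,2,2,2,3,4,0,2,2,3,0,1]
Step 10: delete cj at [2, 13, 14, 24, 29] -> counters=[0,2,0,0,3,1,0,2,2,0,1,1,0,1,1,0,1,4,0,0,2,2,2,2,2,4,0,2,2,2,0,1]
Step 11: delete w at [1, 5, 17, 22, 24] -> counters=[0,1,0,0,3,0,0,2,2,0,1,1,0,1,1,0,1,3,0,0,2,2,1,2,1,4,0,2,2,2,0,1]
Step 12: insert i at [4, 17, 22, 23, 25] -> counters=[0,1,0,0,4,0,0,2,2,0,1,1,0,1,1,0,1,4,0,0,2,2,2,3,1,5,0,2,2,2,0,1]
Step 13: delete lmo at [10, 14, 17, 24, 27] -> counters=[0,1,0,0,4,0,0,2,2,0,0,1,0,1,0,0,1,3,0,0,2,2,2,3,0,5,0,1,2,2,0,1]
Step 14: insert m at [1, 4, 7, 13, 20] -> counters=[0,2,0,0,5,0,0,3,2,0,0,1,0,2,0,0,1,3,0,0,3,2,2,3,0,5,0,1,2,2,0,1]
Final counters=[0,2,0,0,5,0,0,3,2,0,0,1,0,2,0,0,1,3,0,0,3,2,2,3,0,5,0,1,2,2,0,1] -> counters[13]=2

Answer: 2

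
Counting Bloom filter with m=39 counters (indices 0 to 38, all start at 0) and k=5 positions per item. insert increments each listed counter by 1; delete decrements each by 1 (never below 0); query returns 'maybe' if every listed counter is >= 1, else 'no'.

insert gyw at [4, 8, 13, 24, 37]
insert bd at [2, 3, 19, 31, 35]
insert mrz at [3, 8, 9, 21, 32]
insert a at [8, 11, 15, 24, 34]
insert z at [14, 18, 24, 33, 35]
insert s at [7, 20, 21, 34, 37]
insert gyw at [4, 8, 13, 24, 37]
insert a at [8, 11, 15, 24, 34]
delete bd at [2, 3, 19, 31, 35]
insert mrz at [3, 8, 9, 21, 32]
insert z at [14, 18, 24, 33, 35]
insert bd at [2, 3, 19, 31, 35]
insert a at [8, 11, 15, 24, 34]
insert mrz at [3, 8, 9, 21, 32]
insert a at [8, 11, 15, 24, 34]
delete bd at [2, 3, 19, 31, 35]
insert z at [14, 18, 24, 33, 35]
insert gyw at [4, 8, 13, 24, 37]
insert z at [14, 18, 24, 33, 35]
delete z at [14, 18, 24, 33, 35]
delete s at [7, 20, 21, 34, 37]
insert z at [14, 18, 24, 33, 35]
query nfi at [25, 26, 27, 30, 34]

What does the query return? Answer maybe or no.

Step 1: insert gyw at [4, 8, 13, 24, 37] -> counters=[0,0,0,0,1,0,0,0,1,0,0,0,0,1,0,0,0,0,0,0,0,0,0,0,1,0,0,0,0,0,0,0,0,0,0,0,0,1,0]
Step 2: insert bd at [2, 3, 19, 31, 35] -> counters=[0,0,1,1,1,0,0,0,1,0,0,0,0,1,0,0,0,0,0,1,0,0,0,0,1,0,0,0,0,0,0,1,0,0,0,1,0,1,0]
Step 3: insert mrz at [3, 8, 9, 21, 32] -> counters=[0,0,1,2,1,0,0,0,2,1,0,0,0,1,0,0,0,0,0,1,0,1,0,0,1,0,0,0,0,0,0,1,1,0,0,1,0,1,0]
Step 4: insert a at [8, 11, 15, 24, 34] -> counters=[0,0,1,2,1,0,0,0,3,1,0,1,0,1,0,1,0,0,0,1,0,1,0,0,2,0,0,0,0,0,0,1,1,0,1,1,0,1,0]
Step 5: insert z at [14, 18, 24, 33, 35] -> counters=[0,0,1,2,1,0,0,0,3,1,0,1,0,1,1,1,0,0,1,1,0,1,0,0,3,0,0,0,0,0,0,1,1,1,1,2,0,1,0]
Step 6: insert s at [7, 20, 21, 34, 37] -> counters=[0,0,1,2,1,0,0,1,3,1,0,1,0,1,1,1,0,0,1,1,1,2,0,0,3,0,0,0,0,0,0,1,1,1,2,2,0,2,0]
Step 7: insert gyw at [4, 8, 13, 24, 37] -> counters=[0,0,1,2,2,0,0,1,4,1,0,1,0,2,1,1,0,0,1,1,1,2,0,0,4,0,0,0,0,0,0,1,1,1,2,2,0,3,0]
Step 8: insert a at [8, 11, 15, 24, 34] -> counters=[0,0,1,2,2,0,0,1,5,1,0,2,0,2,1,2,0,0,1,1,1,2,0,0,5,0,0,0,0,0,0,1,1,1,3,2,0,3,0]
Step 9: delete bd at [2, 3, 19, 31, 35] -> counters=[0,0,0,1,2,0,0,1,5,1,0,2,0,2,1,2,0,0,1,0,1,2,0,0,5,0,0,0,0,0,0,0,1,1,3,1,0,3,0]
Step 10: insert mrz at [3, 8, 9, 21, 32] -> counters=[0,0,0,2,2,0,0,1,6,2,0,2,0,2,1,2,0,0,1,0,1,3,0,0,5,0,0,0,0,0,0,0,2,1,3,1,0,3,0]
Step 11: insert z at [14, 18, 24, 33, 35] -> counters=[0,0,0,2,2,0,0,1,6,2,0,2,0,2,2,2,0,0,2,0,1,3,0,0,6,0,0,0,0,0,0,0,2,2,3,2,0,3,0]
Step 12: insert bd at [2, 3, 19, 31, 35] -> counters=[0,0,1,3,2,0,0,1,6,2,0,2,0,2,2,2,0,0,2,1,1,3,0,0,6,0,0,0,0,0,0,1,2,2,3,3,0,3,0]
Step 13: insert a at [8, 11, 15, 24, 34] -> counters=[0,0,1,3,2,0,0,1,7,2,0,3,0,2,2,3,0,0,2,1,1,3,0,0,7,0,0,0,0,0,0,1,2,2,4,3,0,3,0]
Step 14: insert mrz at [3, 8, 9, 21, 32] -> counters=[0,0,1,4,2,0,0,1,8,3,0,3,0,2,2,3,0,0,2,1,1,4,0,0,7,0,0,0,0,0,0,1,3,2,4,3,0,3,0]
Step 15: insert a at [8, 11, 15, 24, 34] -> counters=[0,0,1,4,2,0,0,1,9,3,0,4,0,2,2,4,0,0,2,1,1,4,0,0,8,0,0,0,0,0,0,1,3,2,5,3,0,3,0]
Step 16: delete bd at [2, 3, 19, 31, 35] -> counters=[0,0,0,3,2,0,0,1,9,3,0,4,0,2,2,4,0,0,2,0,1,4,0,0,8,0,0,0,0,0,0,0,3,2,5,2,0,3,0]
Step 17: insert z at [14, 18, 24, 33, 35] -> counters=[0,0,0,3,2,0,0,1,9,3,0,4,0,2,3,4,0,0,3,0,1,4,0,0,9,0,0,0,0,0,0,0,3,3,5,3,0,3,0]
Step 18: insert gyw at [4, 8, 13, 24, 37] -> counters=[0,0,0,3,3,0,0,1,10,3,0,4,0,3,3,4,0,0,3,0,1,4,0,0,10,0,0,0,0,0,0,0,3,3,5,3,0,4,0]
Step 19: insert z at [14, 18, 24, 33, 35] -> counters=[0,0,0,3,3,0,0,1,10,3,0,4,0,3,4,4,0,0,4,0,1,4,0,0,11,0,0,0,0,0,0,0,3,4,5,4,0,4,0]
Step 20: delete z at [14, 18, 24, 33, 35] -> counters=[0,0,0,3,3,0,0,1,10,3,0,4,0,3,3,4,0,0,3,0,1,4,0,0,10,0,0,0,0,0,0,0,3,3,5,3,0,4,0]
Step 21: delete s at [7, 20, 21, 34, 37] -> counters=[0,0,0,3,3,0,0,0,10,3,0,4,0,3,3,4,0,0,3,0,0,3,0,0,10,0,0,0,0,0,0,0,3,3,4,3,0,3,0]
Step 22: insert z at [14, 18, 24, 33, 35] -> counters=[0,0,0,3,3,0,0,0,10,3,0,4,0,3,4,4,0,0,4,0,0,3,0,0,11,0,0,0,0,0,0,0,3,4,4,4,0,3,0]
Query nfi: check counters[25]=0 counters[26]=0 counters[27]=0 counters[30]=0 counters[34]=4 -> no

Answer: no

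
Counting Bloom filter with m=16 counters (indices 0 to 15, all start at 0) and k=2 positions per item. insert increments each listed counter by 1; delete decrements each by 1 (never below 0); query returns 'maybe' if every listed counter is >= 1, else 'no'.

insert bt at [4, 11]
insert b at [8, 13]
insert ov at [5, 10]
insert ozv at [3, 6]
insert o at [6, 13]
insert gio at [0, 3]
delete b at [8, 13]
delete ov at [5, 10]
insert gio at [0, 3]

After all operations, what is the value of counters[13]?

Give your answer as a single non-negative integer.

Step 1: insert bt at [4, 11] -> counters=[0,0,0,0,1,0,0,0,0,0,0,1,0,0,0,0]
Step 2: insert b at [8, 13] -> counters=[0,0,0,0,1,0,0,0,1,0,0,1,0,1,0,0]
Step 3: insert ov at [5, 10] -> counters=[0,0,0,0,1,1,0,0,1,0,1,1,0,1,0,0]
Step 4: insert ozv at [3, 6] -> counters=[0,0,0,1,1,1,1,0,1,0,1,1,0,1,0,0]
Step 5: insert o at [6, 13] -> counters=[0,0,0,1,1,1,2,0,1,0,1,1,0,2,0,0]
Step 6: insert gio at [0, 3] -> counters=[1,0,0,2,1,1,2,0,1,0,1,1,0,2,0,0]
Step 7: delete b at [8, 13] -> counters=[1,0,0,2,1,1,2,0,0,0,1,1,0,1,0,0]
Step 8: delete ov at [5, 10] -> counters=[1,0,0,2,1,0,2,0,0,0,0,1,0,1,0,0]
Step 9: insert gio at [0, 3] -> counters=[2,0,0,3,1,0,2,0,0,0,0,1,0,1,0,0]
Final counters=[2,0,0,3,1,0,2,0,0,0,0,1,0,1,0,0] -> counters[13]=1

Answer: 1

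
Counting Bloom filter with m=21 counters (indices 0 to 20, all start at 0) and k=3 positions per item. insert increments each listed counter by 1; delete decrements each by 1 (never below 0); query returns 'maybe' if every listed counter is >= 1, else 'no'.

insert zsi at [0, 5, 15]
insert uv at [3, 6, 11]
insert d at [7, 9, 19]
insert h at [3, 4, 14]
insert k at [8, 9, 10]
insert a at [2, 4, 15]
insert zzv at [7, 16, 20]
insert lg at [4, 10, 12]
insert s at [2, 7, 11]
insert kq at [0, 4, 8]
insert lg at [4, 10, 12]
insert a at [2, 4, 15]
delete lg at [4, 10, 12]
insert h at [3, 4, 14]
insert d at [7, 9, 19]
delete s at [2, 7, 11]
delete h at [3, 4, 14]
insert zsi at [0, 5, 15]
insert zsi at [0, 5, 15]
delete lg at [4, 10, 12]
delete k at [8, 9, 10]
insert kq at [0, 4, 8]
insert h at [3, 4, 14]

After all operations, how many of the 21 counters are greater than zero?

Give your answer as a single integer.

Step 1: insert zsi at [0, 5, 15] -> counters=[1,0,0,0,0,1,0,0,0,0,0,0,0,0,0,1,0,0,0,0,0]
Step 2: insert uv at [3, 6, 11] -> counters=[1,0,0,1,0,1,1,0,0,0,0,1,0,0,0,1,0,0,0,0,0]
Step 3: insert d at [7, 9, 19] -> counters=[1,0,0,1,0,1,1,1,0,1,0,1,0,0,0,1,0,0,0,1,0]
Step 4: insert h at [3, 4, 14] -> counters=[1,0,0,2,1,1,1,1,0,1,0,1,0,0,1,1,0,0,0,1,0]
Step 5: insert k at [8, 9, 10] -> counters=[1,0,0,2,1,1,1,1,1,2,1,1,0,0,1,1,0,0,0,1,0]
Step 6: insert a at [2, 4, 15] -> counters=[1,0,1,2,2,1,1,1,1,2,1,1,0,0,1,2,0,0,0,1,0]
Step 7: insert zzv at [7, 16, 20] -> counters=[1,0,1,2,2,1,1,2,1,2,1,1,0,0,1,2,1,0,0,1,1]
Step 8: insert lg at [4, 10, 12] -> counters=[1,0,1,2,3,1,1,2,1,2,2,1,1,0,1,2,1,0,0,1,1]
Step 9: insert s at [2, 7, 11] -> counters=[1,0,2,2,3,1,1,3,1,2,2,2,1,0,1,2,1,0,0,1,1]
Step 10: insert kq at [0, 4, 8] -> counters=[2,0,2,2,4,1,1,3,2,2,2,2,1,0,1,2,1,0,0,1,1]
Step 11: insert lg at [4, 10, 12] -> counters=[2,0,2,2,5,1,1,3,2,2,3,2,2,0,1,2,1,0,0,1,1]
Step 12: insert a at [2, 4, 15] -> counters=[2,0,3,2,6,1,1,3,2,2,3,2,2,0,1,3,1,0,0,1,1]
Step 13: delete lg at [4, 10, 12] -> counters=[2,0,3,2,5,1,1,3,2,2,2,2,1,0,1,3,1,0,0,1,1]
Step 14: insert h at [3, 4, 14] -> counters=[2,0,3,3,6,1,1,3,2,2,2,2,1,0,2,3,1,0,0,1,1]
Step 15: insert d at [7, 9, 19] -> counters=[2,0,3,3,6,1,1,4,2,3,2,2,1,0,2,3,1,0,0,2,1]
Step 16: delete s at [2, 7, 11] -> counters=[2,0,2,3,6,1,1,3,2,3,2,1,1,0,2,3,1,0,0,2,1]
Step 17: delete h at [3, 4, 14] -> counters=[2,0,2,2,5,1,1,3,2,3,2,1,1,0,1,3,1,0,0,2,1]
Step 18: insert zsi at [0, 5, 15] -> counters=[3,0,2,2,5,2,1,3,2,3,2,1,1,0,1,4,1,0,0,2,1]
Step 19: insert zsi at [0, 5, 15] -> counters=[4,0,2,2,5,3,1,3,2,3,2,1,1,0,1,5,1,0,0,2,1]
Step 20: delete lg at [4, 10, 12] -> counters=[4,0,2,2,4,3,1,3,2,3,1,1,0,0,1,5,1,0,0,2,1]
Step 21: delete k at [8, 9, 10] -> counters=[4,0,2,2,4,3,1,3,1,2,0,1,0,0,1,5,1,0,0,2,1]
Step 22: insert kq at [0, 4, 8] -> counters=[5,0,2,2,5,3,1,3,2,2,0,1,0,0,1,5,1,0,0,2,1]
Step 23: insert h at [3, 4, 14] -> counters=[5,0,2,3,6,3,1,3,2,2,0,1,0,0,2,5,1,0,0,2,1]
Final counters=[5,0,2,3,6,3,1,3,2,2,0,1,0,0,2,5,1,0,0,2,1] -> 15 nonzero

Answer: 15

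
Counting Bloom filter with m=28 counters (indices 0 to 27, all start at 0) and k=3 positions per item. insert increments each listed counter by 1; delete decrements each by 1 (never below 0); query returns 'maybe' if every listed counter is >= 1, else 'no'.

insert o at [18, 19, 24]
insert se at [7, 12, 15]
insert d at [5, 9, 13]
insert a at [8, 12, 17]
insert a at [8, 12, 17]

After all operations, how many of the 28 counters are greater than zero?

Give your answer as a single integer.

Answer: 11

Derivation:
Step 1: insert o at [18, 19, 24] -> counters=[0,0,0,0,0,0,0,0,0,0,0,0,0,0,0,0,0,0,1,1,0,0,0,0,1,0,0,0]
Step 2: insert se at [7, 12, 15] -> counters=[0,0,0,0,0,0,0,1,0,0,0,0,1,0,0,1,0,0,1,1,0,0,0,0,1,0,0,0]
Step 3: insert d at [5, 9, 13] -> counters=[0,0,0,0,0,1,0,1,0,1,0,0,1,1,0,1,0,0,1,1,0,0,0,0,1,0,0,0]
Step 4: insert a at [8, 12, 17] -> counters=[0,0,0,0,0,1,0,1,1,1,0,0,2,1,0,1,0,1,1,1,0,0,0,0,1,0,0,0]
Step 5: insert a at [8, 12, 17] -> counters=[0,0,0,0,0,1,0,1,2,1,0,0,3,1,0,1,0,2,1,1,0,0,0,0,1,0,0,0]
Final counters=[0,0,0,0,0,1,0,1,2,1,0,0,3,1,0,1,0,2,1,1,0,0,0,0,1,0,0,0] -> 11 nonzero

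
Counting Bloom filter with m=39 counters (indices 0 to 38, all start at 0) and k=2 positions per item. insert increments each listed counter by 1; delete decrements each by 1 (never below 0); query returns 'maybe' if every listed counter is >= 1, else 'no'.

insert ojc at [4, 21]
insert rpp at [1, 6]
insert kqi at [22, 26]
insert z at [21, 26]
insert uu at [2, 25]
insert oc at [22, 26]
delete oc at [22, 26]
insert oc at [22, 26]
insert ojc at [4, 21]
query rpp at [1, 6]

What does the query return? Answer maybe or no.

Step 1: insert ojc at [4, 21] -> counters=[0,0,0,0,1,0,0,0,0,0,0,0,0,0,0,0,0,0,0,0,0,1,0,0,0,0,0,0,0,0,0,0,0,0,0,0,0,0,0]
Step 2: insert rpp at [1, 6] -> counters=[0,1,0,0,1,0,1,0,0,0,0,0,0,0,0,0,0,0,0,0,0,1,0,0,0,0,0,0,0,0,0,0,0,0,0,0,0,0,0]
Step 3: insert kqi at [22, 26] -> counters=[0,1,0,0,1,0,1,0,0,0,0,0,0,0,0,0,0,0,0,0,0,1,1,0,0,0,1,0,0,0,0,0,0,0,0,0,0,0,0]
Step 4: insert z at [21, 26] -> counters=[0,1,0,0,1,0,1,0,0,0,0,0,0,0,0,0,0,0,0,0,0,2,1,0,0,0,2,0,0,0,0,0,0,0,0,0,0,0,0]
Step 5: insert uu at [2, 25] -> counters=[0,1,1,0,1,0,1,0,0,0,0,0,0,0,0,0,0,0,0,0,0,2,1,0,0,1,2,0,0,0,0,0,0,0,0,0,0,0,0]
Step 6: insert oc at [22, 26] -> counters=[0,1,1,0,1,0,1,0,0,0,0,0,0,0,0,0,0,0,0,0,0,2,2,0,0,1,3,0,0,0,0,0,0,0,0,0,0,0,0]
Step 7: delete oc at [22, 26] -> counters=[0,1,1,0,1,0,1,0,0,0,0,0,0,0,0,0,0,0,0,0,0,2,1,0,0,1,2,0,0,0,0,0,0,0,0,0,0,0,0]
Step 8: insert oc at [22, 26] -> counters=[0,1,1,0,1,0,1,0,0,0,0,0,0,0,0,0,0,0,0,0,0,2,2,0,0,1,3,0,0,0,0,0,0,0,0,0,0,0,0]
Step 9: insert ojc at [4, 21] -> counters=[0,1,1,0,2,0,1,0,0,0,0,0,0,0,0,0,0,0,0,0,0,3,2,0,0,1,3,0,0,0,0,0,0,0,0,0,0,0,0]
Query rpp: check counters[1]=1 counters[6]=1 -> maybe

Answer: maybe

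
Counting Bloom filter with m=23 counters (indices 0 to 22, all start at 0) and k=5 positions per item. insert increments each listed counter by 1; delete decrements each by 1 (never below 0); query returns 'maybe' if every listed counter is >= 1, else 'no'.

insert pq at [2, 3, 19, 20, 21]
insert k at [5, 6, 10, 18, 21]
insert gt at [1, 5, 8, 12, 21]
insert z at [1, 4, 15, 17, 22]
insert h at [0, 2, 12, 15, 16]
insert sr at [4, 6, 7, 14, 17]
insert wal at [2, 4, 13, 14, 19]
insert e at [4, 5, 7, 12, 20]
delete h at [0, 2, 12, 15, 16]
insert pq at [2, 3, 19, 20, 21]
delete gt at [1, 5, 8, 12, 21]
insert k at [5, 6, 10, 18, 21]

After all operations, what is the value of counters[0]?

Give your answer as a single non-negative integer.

Answer: 0

Derivation:
Step 1: insert pq at [2, 3, 19, 20, 21] -> counters=[0,0,1,1,0,0,0,0,0,0,0,0,0,0,0,0,0,0,0,1,1,1,0]
Step 2: insert k at [5, 6, 10, 18, 21] -> counters=[0,0,1,1,0,1,1,0,0,0,1,0,0,0,0,0,0,0,1,1,1,2,0]
Step 3: insert gt at [1, 5, 8, 12, 21] -> counters=[0,1,1,1,0,2,1,0,1,0,1,0,1,0,0,0,0,0,1,1,1,3,0]
Step 4: insert z at [1, 4, 15, 17, 22] -> counters=[0,2,1,1,1,2,1,0,1,0,1,0,1,0,0,1,0,1,1,1,1,3,1]
Step 5: insert h at [0, 2, 12, 15, 16] -> counters=[1,2,2,1,1,2,1,0,1,0,1,0,2,0,0,2,1,1,1,1,1,3,1]
Step 6: insert sr at [4, 6, 7, 14, 17] -> counters=[1,2,2,1,2,2,2,1,1,0,1,0,2,0,1,2,1,2,1,1,1,3,1]
Step 7: insert wal at [2, 4, 13, 14, 19] -> counters=[1,2,3,1,3,2,2,1,1,0,1,0,2,1,2,2,1,2,1,2,1,3,1]
Step 8: insert e at [4, 5, 7, 12, 20] -> counters=[1,2,3,1,4,3,2,2,1,0,1,0,3,1,2,2,1,2,1,2,2,3,1]
Step 9: delete h at [0, 2, 12, 15, 16] -> counters=[0,2,2,1,4,3,2,2,1,0,1,0,2,1,2,1,0,2,1,2,2,3,1]
Step 10: insert pq at [2, 3, 19, 20, 21] -> counters=[0,2,3,2,4,3,2,2,1,0,1,0,2,1,2,1,0,2,1,3,3,4,1]
Step 11: delete gt at [1, 5, 8, 12, 21] -> counters=[0,1,3,2,4,2,2,2,0,0,1,0,1,1,2,1,0,2,1,3,3,3,1]
Step 12: insert k at [5, 6, 10, 18, 21] -> counters=[0,1,3,2,4,3,3,2,0,0,2,0,1,1,2,1,0,2,2,3,3,4,1]
Final counters=[0,1,3,2,4,3,3,2,0,0,2,0,1,1,2,1,0,2,2,3,3,4,1] -> counters[0]=0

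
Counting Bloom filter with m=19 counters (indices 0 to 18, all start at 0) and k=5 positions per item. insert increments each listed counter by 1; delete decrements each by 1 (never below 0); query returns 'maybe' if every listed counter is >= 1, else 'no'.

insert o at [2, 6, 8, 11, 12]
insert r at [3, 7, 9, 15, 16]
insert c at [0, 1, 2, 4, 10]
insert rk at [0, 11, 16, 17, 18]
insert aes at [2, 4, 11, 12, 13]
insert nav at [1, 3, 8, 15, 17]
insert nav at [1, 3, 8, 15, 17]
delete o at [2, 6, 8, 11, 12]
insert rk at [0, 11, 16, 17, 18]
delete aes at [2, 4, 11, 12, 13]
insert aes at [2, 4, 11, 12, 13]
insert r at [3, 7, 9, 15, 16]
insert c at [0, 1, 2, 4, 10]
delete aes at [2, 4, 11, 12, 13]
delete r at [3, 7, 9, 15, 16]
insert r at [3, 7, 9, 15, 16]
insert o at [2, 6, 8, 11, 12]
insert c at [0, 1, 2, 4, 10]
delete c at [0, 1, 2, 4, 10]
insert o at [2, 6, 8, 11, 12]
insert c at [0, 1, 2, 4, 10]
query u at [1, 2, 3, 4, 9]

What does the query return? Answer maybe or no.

Step 1: insert o at [2, 6, 8, 11, 12] -> counters=[0,0,1,0,0,0,1,0,1,0,0,1,1,0,0,0,0,0,0]
Step 2: insert r at [3, 7, 9, 15, 16] -> counters=[0,0,1,1,0,0,1,1,1,1,0,1,1,0,0,1,1,0,0]
Step 3: insert c at [0, 1, 2, 4, 10] -> counters=[1,1,2,1,1,0,1,1,1,1,1,1,1,0,0,1,1,0,0]
Step 4: insert rk at [0, 11, 16, 17, 18] -> counters=[2,1,2,1,1,0,1,1,1,1,1,2,1,0,0,1,2,1,1]
Step 5: insert aes at [2, 4, 11, 12, 13] -> counters=[2,1,3,1,2,0,1,1,1,1,1,3,2,1,0,1,2,1,1]
Step 6: insert nav at [1, 3, 8, 15, 17] -> counters=[2,2,3,2,2,0,1,1,2,1,1,3,2,1,0,2,2,2,1]
Step 7: insert nav at [1, 3, 8, 15, 17] -> counters=[2,3,3,3,2,0,1,1,3,1,1,3,2,1,0,3,2,3,1]
Step 8: delete o at [2, 6, 8, 11, 12] -> counters=[2,3,2,3,2,0,0,1,2,1,1,2,1,1,0,3,2,3,1]
Step 9: insert rk at [0, 11, 16, 17, 18] -> counters=[3,3,2,3,2,0,0,1,2,1,1,3,1,1,0,3,3,4,2]
Step 10: delete aes at [2, 4, 11, 12, 13] -> counters=[3,3,1,3,1,0,0,1,2,1,1,2,0,0,0,3,3,4,2]
Step 11: insert aes at [2, 4, 11, 12, 13] -> counters=[3,3,2,3,2,0,0,1,2,1,1,3,1,1,0,3,3,4,2]
Step 12: insert r at [3, 7, 9, 15, 16] -> counters=[3,3,2,4,2,0,0,2,2,2,1,3,1,1,0,4,4,4,2]
Step 13: insert c at [0, 1, 2, 4, 10] -> counters=[4,4,3,4,3,0,0,2,2,2,2,3,1,1,0,4,4,4,2]
Step 14: delete aes at [2, 4, 11, 12, 13] -> counters=[4,4,2,4,2,0,0,2,2,2,2,2,0,0,0,4,4,4,2]
Step 15: delete r at [3, 7, 9, 15, 16] -> counters=[4,4,2,3,2,0,0,1,2,1,2,2,0,0,0,3,3,4,2]
Step 16: insert r at [3, 7, 9, 15, 16] -> counters=[4,4,2,4,2,0,0,2,2,2,2,2,0,0,0,4,4,4,2]
Step 17: insert o at [2, 6, 8, 11, 12] -> counters=[4,4,3,4,2,0,1,2,3,2,2,3,1,0,0,4,4,4,2]
Step 18: insert c at [0, 1, 2, 4, 10] -> counters=[5,5,4,4,3,0,1,2,3,2,3,3,1,0,0,4,4,4,2]
Step 19: delete c at [0, 1, 2, 4, 10] -> counters=[4,4,3,4,2,0,1,2,3,2,2,3,1,0,0,4,4,4,2]
Step 20: insert o at [2, 6, 8, 11, 12] -> counters=[4,4,4,4,2,0,2,2,4,2,2,4,2,0,0,4,4,4,2]
Step 21: insert c at [0, 1, 2, 4, 10] -> counters=[5,5,5,4,3,0,2,2,4,2,3,4,2,0,0,4,4,4,2]
Query u: check counters[1]=5 counters[2]=5 counters[3]=4 counters[4]=3 counters[9]=2 -> maybe

Answer: maybe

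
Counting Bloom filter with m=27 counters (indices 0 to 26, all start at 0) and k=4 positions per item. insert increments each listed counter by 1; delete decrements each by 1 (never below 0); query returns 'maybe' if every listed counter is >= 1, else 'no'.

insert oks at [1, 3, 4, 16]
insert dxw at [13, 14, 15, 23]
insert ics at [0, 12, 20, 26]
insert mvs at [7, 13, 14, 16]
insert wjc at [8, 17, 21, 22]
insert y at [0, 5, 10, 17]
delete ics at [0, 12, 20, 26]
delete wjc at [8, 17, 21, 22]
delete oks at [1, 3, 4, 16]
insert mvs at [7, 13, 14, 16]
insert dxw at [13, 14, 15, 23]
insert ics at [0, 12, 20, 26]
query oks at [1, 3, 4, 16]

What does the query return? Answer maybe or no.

Answer: no

Derivation:
Step 1: insert oks at [1, 3, 4, 16] -> counters=[0,1,0,1,1,0,0,0,0,0,0,0,0,0,0,0,1,0,0,0,0,0,0,0,0,0,0]
Step 2: insert dxw at [13, 14, 15, 23] -> counters=[0,1,0,1,1,0,0,0,0,0,0,0,0,1,1,1,1,0,0,0,0,0,0,1,0,0,0]
Step 3: insert ics at [0, 12, 20, 26] -> counters=[1,1,0,1,1,0,0,0,0,0,0,0,1,1,1,1,1,0,0,0,1,0,0,1,0,0,1]
Step 4: insert mvs at [7, 13, 14, 16] -> counters=[1,1,0,1,1,0,0,1,0,0,0,0,1,2,2,1,2,0,0,0,1,0,0,1,0,0,1]
Step 5: insert wjc at [8, 17, 21, 22] -> counters=[1,1,0,1,1,0,0,1,1,0,0,0,1,2,2,1,2,1,0,0,1,1,1,1,0,0,1]
Step 6: insert y at [0, 5, 10, 17] -> counters=[2,1,0,1,1,1,0,1,1,0,1,0,1,2,2,1,2,2,0,0,1,1,1,1,0,0,1]
Step 7: delete ics at [0, 12, 20, 26] -> counters=[1,1,0,1,1,1,0,1,1,0,1,0,0,2,2,1,2,2,0,0,0,1,1,1,0,0,0]
Step 8: delete wjc at [8, 17, 21, 22] -> counters=[1,1,0,1,1,1,0,1,0,0,1,0,0,2,2,1,2,1,0,0,0,0,0,1,0,0,0]
Step 9: delete oks at [1, 3, 4, 16] -> counters=[1,0,0,0,0,1,0,1,0,0,1,0,0,2,2,1,1,1,0,0,0,0,0,1,0,0,0]
Step 10: insert mvs at [7, 13, 14, 16] -> counters=[1,0,0,0,0,1,0,2,0,0,1,0,0,3,3,1,2,1,0,0,0,0,0,1,0,0,0]
Step 11: insert dxw at [13, 14, 15, 23] -> counters=[1,0,0,0,0,1,0,2,0,0,1,0,0,4,4,2,2,1,0,0,0,0,0,2,0,0,0]
Step 12: insert ics at [0, 12, 20, 26] -> counters=[2,0,0,0,0,1,0,2,0,0,1,0,1,4,4,2,2,1,0,0,1,0,0,2,0,0,1]
Query oks: check counters[1]=0 counters[3]=0 counters[4]=0 counters[16]=2 -> no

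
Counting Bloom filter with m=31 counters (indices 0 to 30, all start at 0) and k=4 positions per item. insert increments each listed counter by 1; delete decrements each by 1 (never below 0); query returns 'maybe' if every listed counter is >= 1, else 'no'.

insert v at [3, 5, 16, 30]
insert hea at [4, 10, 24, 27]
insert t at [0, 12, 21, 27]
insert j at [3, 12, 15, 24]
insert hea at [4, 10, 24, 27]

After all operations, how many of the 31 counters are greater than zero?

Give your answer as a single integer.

Answer: 12

Derivation:
Step 1: insert v at [3, 5, 16, 30] -> counters=[0,0,0,1,0,1,0,0,0,0,0,0,0,0,0,0,1,0,0,0,0,0,0,0,0,0,0,0,0,0,1]
Step 2: insert hea at [4, 10, 24, 27] -> counters=[0,0,0,1,1,1,0,0,0,0,1,0,0,0,0,0,1,0,0,0,0,0,0,0,1,0,0,1,0,0,1]
Step 3: insert t at [0, 12, 21, 27] -> counters=[1,0,0,1,1,1,0,0,0,0,1,0,1,0,0,0,1,0,0,0,0,1,0,0,1,0,0,2,0,0,1]
Step 4: insert j at [3, 12, 15, 24] -> counters=[1,0,0,2,1,1,0,0,0,0,1,0,2,0,0,1,1,0,0,0,0,1,0,0,2,0,0,2,0,0,1]
Step 5: insert hea at [4, 10, 24, 27] -> counters=[1,0,0,2,2,1,0,0,0,0,2,0,2,0,0,1,1,0,0,0,0,1,0,0,3,0,0,3,0,0,1]
Final counters=[1,0,0,2,2,1,0,0,0,0,2,0,2,0,0,1,1,0,0,0,0,1,0,0,3,0,0,3,0,0,1] -> 12 nonzero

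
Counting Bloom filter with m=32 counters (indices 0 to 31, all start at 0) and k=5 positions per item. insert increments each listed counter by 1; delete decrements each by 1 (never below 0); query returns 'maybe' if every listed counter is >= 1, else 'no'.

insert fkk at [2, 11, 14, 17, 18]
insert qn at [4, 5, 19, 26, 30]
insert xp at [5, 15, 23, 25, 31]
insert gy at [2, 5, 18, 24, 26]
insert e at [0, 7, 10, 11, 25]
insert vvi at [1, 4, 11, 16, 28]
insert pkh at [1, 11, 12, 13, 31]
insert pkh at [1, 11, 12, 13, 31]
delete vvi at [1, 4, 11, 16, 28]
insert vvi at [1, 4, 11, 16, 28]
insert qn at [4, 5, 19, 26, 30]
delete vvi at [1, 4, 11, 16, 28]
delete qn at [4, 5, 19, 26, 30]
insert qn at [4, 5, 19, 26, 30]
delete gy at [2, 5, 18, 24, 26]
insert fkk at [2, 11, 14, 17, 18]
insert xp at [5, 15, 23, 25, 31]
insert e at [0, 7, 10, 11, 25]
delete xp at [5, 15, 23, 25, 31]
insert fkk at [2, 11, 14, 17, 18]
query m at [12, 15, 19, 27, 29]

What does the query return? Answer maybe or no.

Answer: no

Derivation:
Step 1: insert fkk at [2, 11, 14, 17, 18] -> counters=[0,0,1,0,0,0,0,0,0,0,0,1,0,0,1,0,0,1,1,0,0,0,0,0,0,0,0,0,0,0,0,0]
Step 2: insert qn at [4, 5, 19, 26, 30] -> counters=[0,0,1,0,1,1,0,0,0,0,0,1,0,0,1,0,0,1,1,1,0,0,0,0,0,0,1,0,0,0,1,0]
Step 3: insert xp at [5, 15, 23, 25, 31] -> counters=[0,0,1,0,1,2,0,0,0,0,0,1,0,0,1,1,0,1,1,1,0,0,0,1,0,1,1,0,0,0,1,1]
Step 4: insert gy at [2, 5, 18, 24, 26] -> counters=[0,0,2,0,1,3,0,0,0,0,0,1,0,0,1,1,0,1,2,1,0,0,0,1,1,1,2,0,0,0,1,1]
Step 5: insert e at [0, 7, 10, 11, 25] -> counters=[1,0,2,0,1,3,0,1,0,0,1,2,0,0,1,1,0,1,2,1,0,0,0,1,1,2,2,0,0,0,1,1]
Step 6: insert vvi at [1, 4, 11, 16, 28] -> counters=[1,1,2,0,2,3,0,1,0,0,1,3,0,0,1,1,1,1,2,1,0,0,0,1,1,2,2,0,1,0,1,1]
Step 7: insert pkh at [1, 11, 12, 13, 31] -> counters=[1,2,2,0,2,3,0,1,0,0,1,4,1,1,1,1,1,1,2,1,0,0,0,1,1,2,2,0,1,0,1,2]
Step 8: insert pkh at [1, 11, 12, 13, 31] -> counters=[1,3,2,0,2,3,0,1,0,0,1,5,2,2,1,1,1,1,2,1,0,0,0,1,1,2,2,0,1,0,1,3]
Step 9: delete vvi at [1, 4, 11, 16, 28] -> counters=[1,2,2,0,1,3,0,1,0,0,1,4,2,2,1,1,0,1,2,1,0,0,0,1,1,2,2,0,0,0,1,3]
Step 10: insert vvi at [1, 4, 11, 16, 28] -> counters=[1,3,2,0,2,3,0,1,0,0,1,5,2,2,1,1,1,1,2,1,0,0,0,1,1,2,2,0,1,0,1,3]
Step 11: insert qn at [4, 5, 19, 26, 30] -> counters=[1,3,2,0,3,4,0,1,0,0,1,5,2,2,1,1,1,1,2,2,0,0,0,1,1,2,3,0,1,0,2,3]
Step 12: delete vvi at [1, 4, 11, 16, 28] -> counters=[1,2,2,0,2,4,0,1,0,0,1,4,2,2,1,1,0,1,2,2,0,0,0,1,1,2,3,0,0,0,2,3]
Step 13: delete qn at [4, 5, 19, 26, 30] -> counters=[1,2,2,0,1,3,0,1,0,0,1,4,2,2,1,1,0,1,2,1,0,0,0,1,1,2,2,0,0,0,1,3]
Step 14: insert qn at [4, 5, 19, 26, 30] -> counters=[1,2,2,0,2,4,0,1,0,0,1,4,2,2,1,1,0,1,2,2,0,0,0,1,1,2,3,0,0,0,2,3]
Step 15: delete gy at [2, 5, 18, 24, 26] -> counters=[1,2,1,0,2,3,0,1,0,0,1,4,2,2,1,1,0,1,1,2,0,0,0,1,0,2,2,0,0,0,2,3]
Step 16: insert fkk at [2, 11, 14, 17, 18] -> counters=[1,2,2,0,2,3,0,1,0,0,1,5,2,2,2,1,0,2,2,2,0,0,0,1,0,2,2,0,0,0,2,3]
Step 17: insert xp at [5, 15, 23, 25, 31] -> counters=[1,2,2,0,2,4,0,1,0,0,1,5,2,2,2,2,0,2,2,2,0,0,0,2,0,3,2,0,0,0,2,4]
Step 18: insert e at [0, 7, 10, 11, 25] -> counters=[2,2,2,0,2,4,0,2,0,0,2,6,2,2,2,2,0,2,2,2,0,0,0,2,0,4,2,0,0,0,2,4]
Step 19: delete xp at [5, 15, 23, 25, 31] -> counters=[2,2,2,0,2,3,0,2,0,0,2,6,2,2,2,1,0,2,2,2,0,0,0,1,0,3,2,0,0,0,2,3]
Step 20: insert fkk at [2, 11, 14, 17, 18] -> counters=[2,2,3,0,2,3,0,2,0,0,2,7,2,2,3,1,0,3,3,2,0,0,0,1,0,3,2,0,0,0,2,3]
Query m: check counters[12]=2 counters[15]=1 counters[19]=2 counters[27]=0 counters[29]=0 -> no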